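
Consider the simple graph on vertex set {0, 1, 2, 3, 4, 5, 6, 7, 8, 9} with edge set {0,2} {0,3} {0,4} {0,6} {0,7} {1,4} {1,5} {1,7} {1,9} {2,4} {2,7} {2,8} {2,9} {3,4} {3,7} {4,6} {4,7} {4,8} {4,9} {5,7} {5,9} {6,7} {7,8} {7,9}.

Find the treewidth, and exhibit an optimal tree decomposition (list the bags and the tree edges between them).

Treewidth 3.
One such decomposition:
Bags: B1 = {2, 4, 7, 9}  B2 = {0, 2, 4, 7}  B3 = {0, 4, 6, 7}  B4 = {2, 4, 7, 8}  B5 = {1, 4, 7, 9}  B6 = {0, 3, 4, 7}  B7 = {1, 5, 7, 9}
Tree: B1–B2, B2–B3, B2–B4, B1–B5, B3–B6, B5–B7

The largest bag has 4 vertices, giving width 3; this decomposition certifies tw(G) ≤ 3. For the lower bound, the 4 vertices {0, 2, 4, 7} are pairwise adjacent, and any tree decomposition puts a clique entirely inside one bag — forcing width ≥ 3. Combining the bounds, tw(G) = 3.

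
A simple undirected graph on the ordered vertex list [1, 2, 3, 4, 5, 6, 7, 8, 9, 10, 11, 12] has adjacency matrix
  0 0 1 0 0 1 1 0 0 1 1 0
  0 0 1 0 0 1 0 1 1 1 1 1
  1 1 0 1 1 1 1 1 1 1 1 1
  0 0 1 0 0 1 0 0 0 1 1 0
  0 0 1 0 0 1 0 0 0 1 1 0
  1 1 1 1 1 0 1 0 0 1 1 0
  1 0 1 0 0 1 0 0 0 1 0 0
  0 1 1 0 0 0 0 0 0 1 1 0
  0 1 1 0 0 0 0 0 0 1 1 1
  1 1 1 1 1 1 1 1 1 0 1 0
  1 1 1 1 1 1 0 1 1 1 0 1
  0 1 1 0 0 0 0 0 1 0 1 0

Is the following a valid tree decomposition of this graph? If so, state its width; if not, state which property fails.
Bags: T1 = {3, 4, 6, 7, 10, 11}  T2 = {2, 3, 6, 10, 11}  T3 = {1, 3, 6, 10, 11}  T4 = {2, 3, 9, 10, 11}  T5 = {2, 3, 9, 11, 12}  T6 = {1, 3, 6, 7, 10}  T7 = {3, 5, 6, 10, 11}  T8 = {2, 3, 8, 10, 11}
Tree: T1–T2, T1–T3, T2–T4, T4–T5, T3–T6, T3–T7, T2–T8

A tree decomposition must satisfy three properties: every vertex lies in some bag; for every edge, both endpoints lie together in some bag; and for every vertex, the bags containing it form a connected subtree. Here bags containing vertex 7 are not connected in the tree, so the decomposition is invalid.

No — bags containing vertex 7 are not connected in the tree.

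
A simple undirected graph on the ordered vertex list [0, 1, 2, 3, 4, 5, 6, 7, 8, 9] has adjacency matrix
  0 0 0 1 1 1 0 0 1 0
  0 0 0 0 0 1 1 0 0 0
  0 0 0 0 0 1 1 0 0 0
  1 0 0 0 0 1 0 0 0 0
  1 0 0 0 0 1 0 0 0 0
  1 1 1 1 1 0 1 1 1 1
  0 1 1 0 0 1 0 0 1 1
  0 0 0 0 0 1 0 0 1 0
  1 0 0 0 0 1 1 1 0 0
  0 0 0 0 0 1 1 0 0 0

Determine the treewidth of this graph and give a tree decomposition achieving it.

Treewidth 2.
Bags: B1 = {5, 7, 8}  B2 = {5, 6, 8}  B3 = {0, 5, 8}  B4 = {5, 6, 9}  B5 = {0, 4, 5}  B6 = {0, 3, 5}  B7 = {1, 5, 6}  B8 = {2, 5, 6}
Tree: B1–B2, B2–B3, B2–B4, B3–B5, B5–B6, B4–B7, B7–B8

The largest bag has 3 vertices, giving width 2; this decomposition certifies tw(G) ≤ 2. Conversely, {0, 5, 8} is a clique of size 3, and the vertices of any clique must share a bag in every tree decomposition; so some bag has ≥ 3 vertices and tw(G) ≥ 2. The upper and lower bounds meet at 2, so that is the treewidth.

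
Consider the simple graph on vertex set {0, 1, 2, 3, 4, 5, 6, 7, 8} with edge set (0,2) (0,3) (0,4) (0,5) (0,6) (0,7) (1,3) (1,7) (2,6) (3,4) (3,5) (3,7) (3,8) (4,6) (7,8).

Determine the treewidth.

A width-2 tree decomposition is:
Bags: B1 = {1, 3, 7}  B2 = {0, 3, 7}  B3 = {0, 3, 4}  B4 = {0, 3, 5}  B5 = {0, 4, 6}  B6 = {3, 7, 8}  B7 = {0, 2, 6}
Tree: B1–B2, B2–B3, B2–B4, B3–B5, B1–B6, B5–B7
Each bag holds 3 vertices, so the decomposition has width 2, which upper-bounds the treewidth. Conversely, {0, 2, 6} is a clique of size 3, and the vertices of any clique must share a bag in every tree decomposition; so some bag has ≥ 3 vertices and tw(G) ≥ 2. Hence tw(G) = 2 exactly.

2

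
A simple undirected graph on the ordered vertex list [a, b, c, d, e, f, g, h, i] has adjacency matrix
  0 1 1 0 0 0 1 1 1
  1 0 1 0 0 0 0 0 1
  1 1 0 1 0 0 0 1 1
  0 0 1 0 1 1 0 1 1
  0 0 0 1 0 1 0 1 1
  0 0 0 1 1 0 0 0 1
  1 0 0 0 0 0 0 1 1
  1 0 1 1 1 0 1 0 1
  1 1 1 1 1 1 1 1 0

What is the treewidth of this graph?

3

A width-3 tree decomposition is:
Bags: B1 = {a, c, h, i}  B2 = {c, d, h, i}  B3 = {a, g, h, i}  B4 = {d, e, h, i}  B5 = {d, e, f, i}  B6 = {a, b, c, i}
Tree: B1–B2, B1–B3, B2–B4, B4–B5, B1–B6
Every bag has size at most 4, so the width is 4 − 1 = 3 and tw(G) ≤ 3. On the other hand G contains the 4-clique {d, e, h, i}. A clique must lie in a single bag of any decomposition, so no decomposition can have width below 3. Combining the bounds, tw(G) = 3.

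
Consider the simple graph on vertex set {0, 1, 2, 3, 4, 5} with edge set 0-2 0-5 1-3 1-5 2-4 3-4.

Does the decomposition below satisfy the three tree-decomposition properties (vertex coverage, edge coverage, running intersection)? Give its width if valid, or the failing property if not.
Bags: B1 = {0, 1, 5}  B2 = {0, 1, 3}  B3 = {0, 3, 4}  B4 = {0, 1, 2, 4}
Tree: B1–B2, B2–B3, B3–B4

No — bags containing vertex 1 are not connected in the tree.

A tree decomposition must satisfy three properties: every vertex lies in some bag; for every edge, both endpoints lie together in some bag; and for every vertex, the bags containing it form a connected subtree. Here bags containing vertex 1 are not connected in the tree, so the decomposition is invalid.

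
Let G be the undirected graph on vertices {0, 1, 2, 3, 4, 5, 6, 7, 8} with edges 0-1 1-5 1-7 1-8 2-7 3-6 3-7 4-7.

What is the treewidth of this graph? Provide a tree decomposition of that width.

Every bag has size at most 2, so the width is 2 − 1 = 1 and tw(G) ≤ 1. Any graph with an edge has treewidth ≥ 1, and G has the edge 3–7. Combining the bounds, tw(G) = 1.

Treewidth 1.
One optimal decomposition is:
Bags: B1 = {3, 7}  B2 = {1, 7}  B3 = {0, 1}  B4 = {2, 7}  B5 = {1, 8}  B6 = {4, 7}  B7 = {3, 6}  B8 = {1, 5}
Tree: B1–B2, B2–B3, B2–B4, B2–B5, B1–B6, B1–B7, B2–B8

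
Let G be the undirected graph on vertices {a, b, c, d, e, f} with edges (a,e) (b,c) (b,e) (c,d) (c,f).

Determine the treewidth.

1

A width-1 tree decomposition is:
Bags: B1 = {c, d}  B2 = {b, c}  B3 = {b, e}  B4 = {a, e}  B5 = {c, f}
Tree: B1–B2, B2–B3, B3–B4, B1–B5
Every bag has size at most 2, so the width is 2 − 1 = 1 and tw(G) ≤ 1. Any graph with an edge has treewidth ≥ 1, and G has the edge d–c. The upper and lower bounds meet at 1, so that is the treewidth.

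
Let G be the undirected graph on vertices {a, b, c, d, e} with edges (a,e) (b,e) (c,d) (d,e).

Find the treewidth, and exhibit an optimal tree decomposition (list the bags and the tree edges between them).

Treewidth 1.
One optimal decomposition is:
Bags: B1 = {b, e}  B2 = {d, e}  B3 = {a, e}  B4 = {c, d}
Tree: B1–B2, B2–B3, B2–B4

Every bag has size at most 2, so the width is 2 − 1 = 1 and tw(G) ≤ 1. Any graph with an edge has treewidth ≥ 1, and G has the edge e–b. Combining the bounds, tw(G) = 1.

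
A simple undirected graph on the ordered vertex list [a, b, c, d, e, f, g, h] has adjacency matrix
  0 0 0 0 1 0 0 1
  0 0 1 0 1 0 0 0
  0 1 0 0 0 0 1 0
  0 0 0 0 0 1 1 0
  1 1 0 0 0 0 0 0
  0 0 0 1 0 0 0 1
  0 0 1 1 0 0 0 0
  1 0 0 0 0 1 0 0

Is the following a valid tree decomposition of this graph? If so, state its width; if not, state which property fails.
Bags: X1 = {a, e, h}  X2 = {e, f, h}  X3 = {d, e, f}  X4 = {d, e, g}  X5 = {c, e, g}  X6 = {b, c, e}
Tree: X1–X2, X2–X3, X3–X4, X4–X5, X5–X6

Every vertex of G appears in some bag (union = {a, b, c, d, e, f, g, h}); every edge is covered by a bag; and for each vertex v the set of bags containing v is connected in the bag tree. The decomposition is therefore valid. The largest bag has 3 vertices, so the width is 2.

Yes; width 2.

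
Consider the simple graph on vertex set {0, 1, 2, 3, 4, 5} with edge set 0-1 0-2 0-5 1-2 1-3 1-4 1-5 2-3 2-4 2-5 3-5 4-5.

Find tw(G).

A width-3 tree decomposition is:
Bags: B1 = {1, 2, 4, 5}  B2 = {0, 1, 2, 5}  B3 = {1, 2, 3, 5}
Tree: B1–B2, B2–B3
Every bag has size at most 4, so the width is 4 − 1 = 3 and tw(G) ≤ 3. Conversely, {0, 1, 2, 5} is a clique of size 4, and the vertices of any clique must share a bag in every tree decomposition; so some bag has ≥ 4 vertices and tw(G) ≥ 3. The upper and lower bounds meet at 3, so that is the treewidth.

3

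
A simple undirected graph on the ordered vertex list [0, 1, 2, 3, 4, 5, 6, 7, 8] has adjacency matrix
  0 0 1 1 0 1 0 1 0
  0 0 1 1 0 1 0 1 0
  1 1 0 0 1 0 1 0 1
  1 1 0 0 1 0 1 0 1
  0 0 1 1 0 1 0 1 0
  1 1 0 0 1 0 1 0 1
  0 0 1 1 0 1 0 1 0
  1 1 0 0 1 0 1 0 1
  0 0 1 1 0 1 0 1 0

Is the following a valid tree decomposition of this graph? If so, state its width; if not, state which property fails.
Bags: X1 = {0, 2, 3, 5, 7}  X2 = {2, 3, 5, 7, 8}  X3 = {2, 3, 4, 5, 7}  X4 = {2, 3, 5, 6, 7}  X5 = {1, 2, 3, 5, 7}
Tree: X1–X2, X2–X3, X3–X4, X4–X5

Checking the three conditions: (i) the bags cover all of {0, 1, 2, 3, 4, 5, 6, 7, 8}; (ii) for each edge, some bag contains both endpoints; (iii) the bags containing any fixed vertex form a subtree. All hold, so the decomposition is valid with width 5 − 1 = 4.

Yes; width 4.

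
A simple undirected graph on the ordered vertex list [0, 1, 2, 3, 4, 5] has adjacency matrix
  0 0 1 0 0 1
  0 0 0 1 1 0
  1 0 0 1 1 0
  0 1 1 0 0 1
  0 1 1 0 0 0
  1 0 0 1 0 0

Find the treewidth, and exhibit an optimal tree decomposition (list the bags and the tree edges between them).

The largest bag has 3 vertices, giving width 2; this decomposition certifies tw(G) ≤ 2. Since 1–4–2–3–1 is a cycle in G, G is not acyclic. Forests are exactly the graphs of treewidth ≤ 1, so tw(G) ≥ 2. Therefore the treewidth is 2.

Treewidth 2.
One optimal decomposition is:
Bags: B1 = {1, 3, 4}  B2 = {2, 3, 4}  B3 = {2, 3, 5}  B4 = {0, 2, 5}
Tree: B1–B2, B2–B3, B3–B4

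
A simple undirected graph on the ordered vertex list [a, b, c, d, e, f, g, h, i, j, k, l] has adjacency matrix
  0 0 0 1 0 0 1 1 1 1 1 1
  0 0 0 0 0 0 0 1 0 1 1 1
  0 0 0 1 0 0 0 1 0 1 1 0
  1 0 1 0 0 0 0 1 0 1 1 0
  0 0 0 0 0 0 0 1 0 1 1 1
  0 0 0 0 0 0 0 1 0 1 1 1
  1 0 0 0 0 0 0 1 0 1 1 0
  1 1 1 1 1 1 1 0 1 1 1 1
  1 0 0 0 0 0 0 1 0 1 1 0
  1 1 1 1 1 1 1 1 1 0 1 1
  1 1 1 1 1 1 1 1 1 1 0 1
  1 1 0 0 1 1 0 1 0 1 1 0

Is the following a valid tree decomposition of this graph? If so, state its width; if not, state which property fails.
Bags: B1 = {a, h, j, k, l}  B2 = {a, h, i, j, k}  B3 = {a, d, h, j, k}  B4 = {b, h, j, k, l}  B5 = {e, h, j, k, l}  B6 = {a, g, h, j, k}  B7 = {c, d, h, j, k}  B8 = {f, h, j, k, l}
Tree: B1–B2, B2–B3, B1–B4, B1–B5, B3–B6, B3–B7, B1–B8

Yes; width 4.

Every vertex of G appears in some bag (union = {a, b, c, d, e, f, g, h, i, j, k, l}); every edge is covered by a bag; and for each vertex v the set of bags containing v is connected in the bag tree. The decomposition is therefore valid. The largest bag has 5 vertices, so the width is 4.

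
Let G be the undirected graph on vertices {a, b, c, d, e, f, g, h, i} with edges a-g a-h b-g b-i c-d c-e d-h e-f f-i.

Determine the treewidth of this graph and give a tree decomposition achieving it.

Each bag holds 3 vertices, so the decomposition has width 2, which upper-bounds the treewidth. For the lower bound, G contains the cycle g–a–h–d–c–e–f–i–b–g, so G is not a forest; only forests have treewidth ≤ 1, hence tw(G) ≥ 2. Therefore the treewidth is 2.

Treewidth 2.
One such decomposition:
Bags: B1 = {a, g, h}  B2 = {d, g, h}  B3 = {c, d, g}  B4 = {c, e, g}  B5 = {e, f, g}  B6 = {f, g, i}  B7 = {b, g, i}
Tree: B1–B2, B2–B3, B3–B4, B4–B5, B5–B6, B6–B7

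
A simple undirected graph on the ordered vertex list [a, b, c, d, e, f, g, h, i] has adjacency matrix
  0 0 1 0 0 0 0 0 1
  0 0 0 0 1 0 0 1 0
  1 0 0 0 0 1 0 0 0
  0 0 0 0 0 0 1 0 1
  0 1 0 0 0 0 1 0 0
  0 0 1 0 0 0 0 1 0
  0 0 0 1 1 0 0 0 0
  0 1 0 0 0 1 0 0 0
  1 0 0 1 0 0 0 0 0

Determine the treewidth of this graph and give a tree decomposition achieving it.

The largest bag has 3 vertices, giving width 2; this decomposition certifies tw(G) ≤ 2. For the lower bound, G contains the cycle d–i–a–c–f–h–b–e–g–d, so G is not a forest; only forests have treewidth ≤ 1, hence tw(G) ≥ 2. Therefore the treewidth is 2.

Treewidth 2.
Bags: B1 = {a, d, i}  B2 = {a, c, d}  B3 = {c, d, f}  B4 = {d, f, h}  B5 = {b, d, h}  B6 = {b, d, e}  B7 = {d, e, g}
Tree: B1–B2, B2–B3, B3–B4, B4–B5, B5–B6, B6–B7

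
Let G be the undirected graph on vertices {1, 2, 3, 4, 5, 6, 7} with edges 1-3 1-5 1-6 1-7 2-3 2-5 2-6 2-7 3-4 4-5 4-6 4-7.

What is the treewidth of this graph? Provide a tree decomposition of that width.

Treewidth 3.
Bags: B1 = {1, 2, 3, 4}  B2 = {1, 2, 4, 5}  B3 = {1, 2, 4, 7}  B4 = {1, 2, 4, 6}
Tree: B1–B2, B2–B3, B3–B4

Each bag holds 4 vertices, so the decomposition has width 3, which upper-bounds the treewidth. For the lower bound: the 4 vertex sets {2,3}, {4,5}, {1}, {7} are disjoint, each induces a connected subgraph, and every pair is joined by at least one edge of G. Contracting each set to a single vertex therefore yields K_{4} as a minor, and since treewidth is minor-monotone, tw(G) ≥ tw(K_{4}) = 3. Therefore the treewidth is 3.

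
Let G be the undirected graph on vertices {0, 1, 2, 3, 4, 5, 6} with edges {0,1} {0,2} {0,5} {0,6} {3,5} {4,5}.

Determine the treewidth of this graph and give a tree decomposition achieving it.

Each bag holds 2 vertices, so the decomposition has width 1, which upper-bounds the treewidth. Any graph with an edge has treewidth ≥ 1, and G has the edge 0–6. Combining the bounds, tw(G) = 1.

Treewidth 1.
One optimal decomposition is:
Bags: B1 = {0, 6}  B2 = {0, 5}  B3 = {0, 1}  B4 = {0, 2}  B5 = {3, 5}  B6 = {4, 5}
Tree: B1–B2, B1–B3, B3–B4, B2–B5, B5–B6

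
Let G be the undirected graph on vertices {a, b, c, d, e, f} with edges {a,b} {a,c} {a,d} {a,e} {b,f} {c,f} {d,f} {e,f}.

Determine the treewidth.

A width-2 tree decomposition is:
Bags: B1 = {a, c, f}  B2 = {a, e, f}  B3 = {a, d, f}  B4 = {a, b, f}
Tree: B1–B2, B2–B3, B3–B4
Every bag has size at most 3, so the width is 3 − 1 = 2 and tw(G) ≤ 2. The edges f–c–a–e–f form a cycle, so G is not a tree and its treewidth is at least 2. Hence tw(G) = 2 exactly.

2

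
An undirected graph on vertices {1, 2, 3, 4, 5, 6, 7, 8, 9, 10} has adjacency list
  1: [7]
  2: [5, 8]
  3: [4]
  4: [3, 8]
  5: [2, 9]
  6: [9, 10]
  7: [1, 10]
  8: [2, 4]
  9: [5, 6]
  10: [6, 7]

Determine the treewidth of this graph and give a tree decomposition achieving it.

Each bag holds 2 vertices, so the decomposition has width 1, which upper-bounds the treewidth. Any graph with an edge has treewidth ≥ 1, and G has the edge 1–7. Hence tw(G) = 1 exactly.

Treewidth 1.
One optimal decomposition is:
Bags: B1 = {1, 7}  B2 = {7, 10}  B3 = {6, 10}  B4 = {6, 9}  B5 = {5, 9}  B6 = {2, 5}  B7 = {2, 8}  B8 = {4, 8}  B9 = {3, 4}
Tree: B1–B2, B2–B3, B3–B4, B4–B5, B5–B6, B6–B7, B7–B8, B8–B9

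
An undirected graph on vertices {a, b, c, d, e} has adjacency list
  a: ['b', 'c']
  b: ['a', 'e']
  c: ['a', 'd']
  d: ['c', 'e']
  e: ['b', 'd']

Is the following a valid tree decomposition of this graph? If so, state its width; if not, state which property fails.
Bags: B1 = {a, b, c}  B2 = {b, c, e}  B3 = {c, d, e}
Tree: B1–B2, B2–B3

Yes; width 2.

Every vertex of G appears in some bag (union = {a, b, c, d, e}); every edge is covered by a bag; and for each vertex v the set of bags containing v is connected in the bag tree. The decomposition is therefore valid. The largest bag has 3 vertices, so the width is 2.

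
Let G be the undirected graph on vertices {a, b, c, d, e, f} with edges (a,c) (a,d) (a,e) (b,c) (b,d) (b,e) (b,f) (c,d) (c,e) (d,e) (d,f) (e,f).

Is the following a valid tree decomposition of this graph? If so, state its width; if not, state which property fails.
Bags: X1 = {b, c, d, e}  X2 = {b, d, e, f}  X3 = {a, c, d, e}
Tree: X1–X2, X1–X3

Yes; width 3.

Every vertex of G appears in some bag (union = {a, b, c, d, e, f}); every edge is covered by a bag; and for each vertex v the set of bags containing v is connected in the bag tree. The decomposition is therefore valid. The largest bag has 4 vertices, so the width is 3.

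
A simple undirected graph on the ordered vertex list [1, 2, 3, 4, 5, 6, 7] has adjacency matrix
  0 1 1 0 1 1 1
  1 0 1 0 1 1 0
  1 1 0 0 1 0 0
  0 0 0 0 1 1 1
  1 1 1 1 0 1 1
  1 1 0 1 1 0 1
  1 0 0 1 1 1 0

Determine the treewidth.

A width-3 tree decomposition is:
Bags: B1 = {1, 5, 6, 7}  B2 = {1, 2, 5, 6}  B3 = {1, 2, 3, 5}  B4 = {4, 5, 6, 7}
Tree: B1–B2, B2–B3, B1–B4
Every bag has size at most 4, so the width is 4 − 1 = 3 and tw(G) ≤ 3. Conversely, {1, 2, 3, 5} is a clique of size 4, and the vertices of any clique must share a bag in every tree decomposition; so some bag has ≥ 4 vertices and tw(G) ≥ 3. The upper and lower bounds meet at 3, so that is the treewidth.

3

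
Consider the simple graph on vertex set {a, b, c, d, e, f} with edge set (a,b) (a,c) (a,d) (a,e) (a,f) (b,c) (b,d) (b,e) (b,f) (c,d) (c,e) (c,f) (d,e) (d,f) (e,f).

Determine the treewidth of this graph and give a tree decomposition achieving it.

Treewidth 5.
One such decomposition:
Bags: B1 = {a, b, c, d, e, f}
Tree: (single bag)

A single bag containing all 6 vertices is trivially a valid decomposition of width 5. On the other hand G contains the 6-clique {a, b, c, d, e, f}. A clique must lie in a single bag of any decomposition, so no decomposition can have width below 5. Combining the bounds, tw(G) = 5.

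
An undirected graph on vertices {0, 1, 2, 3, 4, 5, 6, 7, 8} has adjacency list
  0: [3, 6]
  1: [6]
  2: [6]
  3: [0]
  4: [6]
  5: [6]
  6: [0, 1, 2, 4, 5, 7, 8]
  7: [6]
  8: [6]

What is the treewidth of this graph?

1

A width-1 tree decomposition is:
Bags: B1 = {6, 8}  B2 = {2, 6}  B3 = {5, 6}  B4 = {0, 6}  B5 = {6, 7}  B6 = {4, 6}  B7 = {0, 3}  B8 = {1, 6}
Tree: B1–B2, B2–B3, B2–B4, B4–B5, B3–B6, B4–B7, B1–B8
The largest bag has 2 vertices, giving width 1; this decomposition certifies tw(G) ≤ 1. G has an edge, so its treewidth is at least 1. Hence tw(G) = 1 exactly.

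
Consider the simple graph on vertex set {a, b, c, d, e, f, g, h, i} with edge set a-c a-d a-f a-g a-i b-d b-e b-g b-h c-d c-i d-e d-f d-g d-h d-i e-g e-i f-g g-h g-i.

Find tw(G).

A width-3 tree decomposition is:
Bags: B1 = {d, e, g, i}  B2 = {a, d, g, i}  B3 = {b, d, e, g}  B4 = {b, d, g, h}  B5 = {a, d, f, g}  B6 = {a, c, d, i}
Tree: B1–B2, B1–B3, B3–B4, B2–B5, B2–B6
The largest bag has 4 vertices, giving width 3; this decomposition certifies tw(G) ≤ 3. On the other hand G contains the 4-clique {a, d, f, g}. A clique must lie in a single bag of any decomposition, so no decomposition can have width below 3. Combining the bounds, tw(G) = 3.

3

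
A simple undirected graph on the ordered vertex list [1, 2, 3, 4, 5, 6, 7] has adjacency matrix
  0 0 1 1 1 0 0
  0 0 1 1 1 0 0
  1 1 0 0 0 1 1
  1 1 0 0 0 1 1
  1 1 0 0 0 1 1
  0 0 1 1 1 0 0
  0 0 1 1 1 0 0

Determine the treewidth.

3

A width-3 tree decomposition is:
Bags: B1 = {3, 4, 5, 7}  B2 = {2, 3, 4, 5}  B3 = {1, 3, 4, 5}  B4 = {3, 4, 5, 6}
Tree: B1–B2, B2–B3, B3–B4
Every bag has size at most 4, so the width is 4 − 1 = 3 and tw(G) ≤ 3. For the lower bound: the 4 vertex sets {5,7}, {2,3}, {4}, {1} are disjoint, each induces a connected subgraph, and every pair is joined by at least one edge of G. Contracting each set to a single vertex therefore yields K_{4} as a minor, and since treewidth is minor-monotone, tw(G) ≥ tw(K_{4}) = 3. Therefore the treewidth is 3.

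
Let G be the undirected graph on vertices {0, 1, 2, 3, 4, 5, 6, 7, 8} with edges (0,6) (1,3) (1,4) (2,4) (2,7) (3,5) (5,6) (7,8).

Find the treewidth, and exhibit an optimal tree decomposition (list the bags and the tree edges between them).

The largest bag has 2 vertices, giving width 1; this decomposition certifies tw(G) ≤ 1. G has an edge, so its treewidth is at least 1. Therefore the treewidth is 1.

Treewidth 1.
One such decomposition:
Bags: B1 = {0, 6}  B2 = {5, 6}  B3 = {3, 5}  B4 = {1, 3}  B5 = {1, 4}  B6 = {2, 4}  B7 = {2, 7}  B8 = {7, 8}
Tree: B1–B2, B2–B3, B3–B4, B4–B5, B5–B6, B6–B7, B7–B8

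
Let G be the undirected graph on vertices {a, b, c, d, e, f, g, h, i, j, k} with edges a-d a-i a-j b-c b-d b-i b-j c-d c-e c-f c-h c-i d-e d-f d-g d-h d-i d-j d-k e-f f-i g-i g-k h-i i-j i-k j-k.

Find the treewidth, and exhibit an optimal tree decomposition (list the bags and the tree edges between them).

Every bag has size at most 4, so the width is 4 − 1 = 3 and tw(G) ≤ 3. For the lower bound, the 4 vertices {c, d, e, f} are pairwise adjacent, and any tree decomposition puts a clique entirely inside one bag — forcing width ≥ 3. The upper and lower bounds meet at 3, so that is the treewidth.

Treewidth 3.
One such decomposition:
Bags: B1 = {b, d, i, j}  B2 = {b, c, d, i}  B3 = {d, i, j, k}  B4 = {a, d, i, j}  B5 = {c, d, f, i}  B6 = {c, d, h, i}  B7 = {d, g, i, k}  B8 = {c, d, e, f}
Tree: B1–B2, B1–B3, B1–B4, B2–B5, B2–B6, B3–B7, B5–B8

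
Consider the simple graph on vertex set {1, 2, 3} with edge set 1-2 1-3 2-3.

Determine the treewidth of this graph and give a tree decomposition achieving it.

With just one bag of size 3, the width is 3 − 1 = 2, so tw(G) ≤ 2. On the other hand G contains the 3-clique {1, 2, 3}. A clique must lie in a single bag of any decomposition, so no decomposition can have width below 2. Therefore the treewidth is 2.

Treewidth 2.
One optimal decomposition is:
Bags: B1 = {1, 2, 3}
Tree: (single bag)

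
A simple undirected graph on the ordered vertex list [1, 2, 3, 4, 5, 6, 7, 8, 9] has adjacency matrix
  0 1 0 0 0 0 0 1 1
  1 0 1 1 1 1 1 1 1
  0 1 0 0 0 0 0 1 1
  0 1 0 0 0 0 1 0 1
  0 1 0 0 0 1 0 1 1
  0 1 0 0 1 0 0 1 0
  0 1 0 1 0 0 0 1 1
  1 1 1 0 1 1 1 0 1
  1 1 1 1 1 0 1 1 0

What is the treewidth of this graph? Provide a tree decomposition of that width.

Each bag holds 4 vertices, so the decomposition has width 3, which upper-bounds the treewidth. Conversely, {1, 2, 8, 9} is a clique of size 4, and the vertices of any clique must share a bag in every tree decomposition; so some bag has ≥ 4 vertices and tw(G) ≥ 3. The upper and lower bounds meet at 3, so that is the treewidth.

Treewidth 3.
One optimal decomposition is:
Bags: B1 = {2, 5, 8, 9}  B2 = {2, 7, 8, 9}  B3 = {2, 3, 8, 9}  B4 = {2, 5, 6, 8}  B5 = {2, 4, 7, 9}  B6 = {1, 2, 8, 9}
Tree: B1–B2, B1–B3, B1–B4, B2–B5, B1–B6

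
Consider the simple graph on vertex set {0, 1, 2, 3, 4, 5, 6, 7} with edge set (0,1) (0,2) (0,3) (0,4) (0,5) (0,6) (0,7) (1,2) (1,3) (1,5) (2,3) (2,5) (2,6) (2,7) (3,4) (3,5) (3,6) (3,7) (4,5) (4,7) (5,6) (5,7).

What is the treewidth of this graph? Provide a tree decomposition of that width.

Each bag holds 5 vertices, so the decomposition has width 4, which upper-bounds the treewidth. For the lower bound, the 5 vertices {0, 1, 2, 3, 5} are pairwise adjacent, and any tree decomposition puts a clique entirely inside one bag — forcing width ≥ 4. Therefore the treewidth is 4.

Treewidth 4.
One optimal decomposition is:
Bags: B1 = {0, 3, 4, 5, 7}  B2 = {0, 2, 3, 5, 7}  B3 = {0, 2, 3, 5, 6}  B4 = {0, 1, 2, 3, 5}
Tree: B1–B2, B2–B3, B3–B4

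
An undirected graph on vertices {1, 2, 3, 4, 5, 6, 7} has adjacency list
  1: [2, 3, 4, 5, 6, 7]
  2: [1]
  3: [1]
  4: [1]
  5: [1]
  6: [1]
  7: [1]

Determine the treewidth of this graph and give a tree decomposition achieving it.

Treewidth 1.
Bags: B1 = {1, 4}  B2 = {1, 7}  B3 = {1, 2}  B4 = {1, 3}  B5 = {1, 5}  B6 = {1, 6}
Tree: B1–B2, B1–B3, B3–B4, B4–B5, B3–B6

Every bag has size at most 2, so the width is 2 − 1 = 1 and tw(G) ≤ 1. G has an edge, so its treewidth is at least 1. The upper and lower bounds meet at 1, so that is the treewidth.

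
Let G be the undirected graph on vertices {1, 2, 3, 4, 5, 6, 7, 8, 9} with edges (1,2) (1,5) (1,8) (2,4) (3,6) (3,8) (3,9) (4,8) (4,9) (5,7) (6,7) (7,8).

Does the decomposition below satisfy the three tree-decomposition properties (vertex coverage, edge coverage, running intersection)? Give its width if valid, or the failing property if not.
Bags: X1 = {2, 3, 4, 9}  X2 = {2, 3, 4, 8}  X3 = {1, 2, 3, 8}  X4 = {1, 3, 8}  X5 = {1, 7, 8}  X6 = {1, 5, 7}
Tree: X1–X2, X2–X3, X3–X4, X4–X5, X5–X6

A tree decomposition must satisfy three properties: every vertex lies in some bag; for every edge, both endpoints lie together in some bag; and for every vertex, the bags containing it form a connected subtree. Here vertex 6 appears in no bag, so the decomposition is invalid.

No — vertex 6 appears in no bag.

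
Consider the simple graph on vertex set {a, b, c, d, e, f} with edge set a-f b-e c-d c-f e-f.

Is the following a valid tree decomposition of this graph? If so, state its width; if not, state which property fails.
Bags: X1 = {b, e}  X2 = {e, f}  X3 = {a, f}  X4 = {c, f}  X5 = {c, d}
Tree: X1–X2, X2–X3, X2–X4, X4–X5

Checking the three conditions: (i) the bags cover all of {a, b, c, d, e, f}; (ii) for each edge, some bag contains both endpoints; (iii) the bags containing any fixed vertex form a subtree. All hold, so the decomposition is valid with width 2 − 1 = 1.

Yes; width 1.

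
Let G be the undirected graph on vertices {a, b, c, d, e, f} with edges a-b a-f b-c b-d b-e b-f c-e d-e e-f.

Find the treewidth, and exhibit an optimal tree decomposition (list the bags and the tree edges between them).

Treewidth 2.
One such decomposition:
Bags: B1 = {b, d, e}  B2 = {b, c, e}  B3 = {b, e, f}  B4 = {a, b, f}
Tree: B1–B2, B2–B3, B3–B4

Each bag holds 3 vertices, so the decomposition has width 2, which upper-bounds the treewidth. For the lower bound, the 3 vertices {b, d, e} are pairwise adjacent, and any tree decomposition puts a clique entirely inside one bag — forcing width ≥ 2. Combining the bounds, tw(G) = 2.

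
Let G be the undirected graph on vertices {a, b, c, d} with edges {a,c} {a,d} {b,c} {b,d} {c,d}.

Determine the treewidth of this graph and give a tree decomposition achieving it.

Treewidth 2.
Bags: B1 = {a, c, d}  B2 = {b, c, d}
Tree: B1–B2

Every bag has size at most 3, so the width is 3 − 1 = 2 and tw(G) ≤ 2. Conversely, {a, c, d} is a clique of size 3, and the vertices of any clique must share a bag in every tree decomposition; so some bag has ≥ 3 vertices and tw(G) ≥ 2. Hence tw(G) = 2 exactly.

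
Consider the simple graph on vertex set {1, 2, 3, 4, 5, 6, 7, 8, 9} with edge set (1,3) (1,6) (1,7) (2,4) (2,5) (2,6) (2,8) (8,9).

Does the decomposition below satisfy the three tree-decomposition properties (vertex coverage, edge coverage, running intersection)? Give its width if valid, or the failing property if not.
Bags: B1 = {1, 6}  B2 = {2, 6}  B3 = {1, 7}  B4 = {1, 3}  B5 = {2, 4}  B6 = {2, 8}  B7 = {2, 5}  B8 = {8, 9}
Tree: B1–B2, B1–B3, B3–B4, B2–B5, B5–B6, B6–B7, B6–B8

Checking the three conditions: (i) the bags cover all of {1, 2, 3, 4, 5, 6, 7, 8, 9}; (ii) for each edge, some bag contains both endpoints; (iii) the bags containing any fixed vertex form a subtree. All hold, so the decomposition is valid with width 2 − 1 = 1.

Yes; width 1.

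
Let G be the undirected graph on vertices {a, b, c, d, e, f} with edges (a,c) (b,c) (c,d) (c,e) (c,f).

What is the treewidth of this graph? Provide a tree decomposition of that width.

Treewidth 1.
One such decomposition:
Bags: B1 = {a, c}  B2 = {c, f}  B3 = {c, d}  B4 = {b, c}  B5 = {c, e}
Tree: B1–B2, B1–B3, B2–B4, B3–B5

Each bag holds 2 vertices, so the decomposition has width 1, which upper-bounds the treewidth. Any graph with an edge has treewidth ≥ 1, and G has the edge a–c. The upper and lower bounds meet at 1, so that is the treewidth.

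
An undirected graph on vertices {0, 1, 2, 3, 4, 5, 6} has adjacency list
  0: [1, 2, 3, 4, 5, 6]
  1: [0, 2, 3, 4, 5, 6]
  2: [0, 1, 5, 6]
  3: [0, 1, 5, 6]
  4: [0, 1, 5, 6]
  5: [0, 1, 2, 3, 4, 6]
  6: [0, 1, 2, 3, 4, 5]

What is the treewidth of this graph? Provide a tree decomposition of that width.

Treewidth 4.
One such decomposition:
Bags: B1 = {0, 1, 3, 5, 6}  B2 = {0, 1, 2, 5, 6}  B3 = {0, 1, 4, 5, 6}
Tree: B1–B2, B2–B3

The largest bag has 5 vertices, giving width 4; this decomposition certifies tw(G) ≤ 4. For the lower bound, the 5 vertices {0, 1, 2, 5, 6} are pairwise adjacent, and any tree decomposition puts a clique entirely inside one bag — forcing width ≥ 4. Combining the bounds, tw(G) = 4.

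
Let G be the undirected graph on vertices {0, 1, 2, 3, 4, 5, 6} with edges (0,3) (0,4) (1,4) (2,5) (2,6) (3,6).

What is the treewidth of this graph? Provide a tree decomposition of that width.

Treewidth 1.
One such decomposition:
Bags: B1 = {1, 4}  B2 = {0, 4}  B3 = {0, 3}  B4 = {3, 6}  B5 = {2, 6}  B6 = {2, 5}
Tree: B1–B2, B2–B3, B3–B4, B4–B5, B5–B6

Each bag holds 2 vertices, so the decomposition has width 1, which upper-bounds the treewidth. G has an edge, so its treewidth is at least 1. Combining the bounds, tw(G) = 1.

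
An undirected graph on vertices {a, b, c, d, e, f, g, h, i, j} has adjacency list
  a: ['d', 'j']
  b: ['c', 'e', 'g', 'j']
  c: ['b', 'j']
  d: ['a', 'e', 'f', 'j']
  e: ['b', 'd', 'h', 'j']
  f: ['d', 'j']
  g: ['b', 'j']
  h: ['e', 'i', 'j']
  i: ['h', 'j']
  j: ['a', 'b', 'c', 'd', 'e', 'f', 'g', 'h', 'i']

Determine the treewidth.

A width-2 tree decomposition is:
Bags: B1 = {d, f, j}  B2 = {d, e, j}  B3 = {b, e, j}  B4 = {b, c, j}  B5 = {a, d, j}  B6 = {b, g, j}  B7 = {e, h, j}  B8 = {h, i, j}
Tree: B1–B2, B2–B3, B3–B4, B1–B5, B4–B6, B2–B7, B7–B8
Every bag has size at most 3, so the width is 3 − 1 = 2 and tw(G) ≤ 2. Conversely, {d, e, j} is a clique of size 3, and the vertices of any clique must share a bag in every tree decomposition; so some bag has ≥ 3 vertices and tw(G) ≥ 2. Combining the bounds, tw(G) = 2.

2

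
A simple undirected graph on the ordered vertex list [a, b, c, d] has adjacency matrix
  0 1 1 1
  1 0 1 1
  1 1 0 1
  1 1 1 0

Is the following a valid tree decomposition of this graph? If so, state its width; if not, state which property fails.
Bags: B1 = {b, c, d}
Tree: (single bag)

No — vertex a appears in no bag.

A tree decomposition must satisfy three properties: every vertex lies in some bag; for every edge, both endpoints lie together in some bag; and for every vertex, the bags containing it form a connected subtree. Here vertex a appears in no bag, so the decomposition is invalid.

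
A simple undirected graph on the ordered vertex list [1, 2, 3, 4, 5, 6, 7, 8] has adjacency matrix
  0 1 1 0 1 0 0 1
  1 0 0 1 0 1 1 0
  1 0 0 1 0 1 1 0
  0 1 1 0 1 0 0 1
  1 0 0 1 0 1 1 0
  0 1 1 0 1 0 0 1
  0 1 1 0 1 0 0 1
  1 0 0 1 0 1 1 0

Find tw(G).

A width-4 tree decomposition is:
Bags: B1 = {2, 3, 5, 6, 8}  B2 = {1, 2, 3, 5, 8}  B3 = {2, 3, 5, 7, 8}  B4 = {2, 3, 4, 5, 8}
Tree: B1–B2, B2–B3, B3–B4
Each bag holds 5 vertices, so the decomposition has width 4, which upper-bounds the treewidth. For the lower bound: the 5 vertex sets {5,6}, {1,8}, {3,7}, {2}, {4} are disjoint, each induces a connected subgraph, and every pair is joined by at least one edge of G. Contracting each set to a single vertex therefore yields K_{5} as a minor, and since treewidth is minor-monotone, tw(G) ≥ tw(K_{5}) = 4. Therefore the treewidth is 4.

4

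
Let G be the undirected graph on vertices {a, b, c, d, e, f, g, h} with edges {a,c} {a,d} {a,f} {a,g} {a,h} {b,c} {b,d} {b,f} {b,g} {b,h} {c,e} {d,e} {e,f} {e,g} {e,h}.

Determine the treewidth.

A width-3 tree decomposition is:
Bags: B1 = {a, b, e, h}  B2 = {a, b, e, f}  B3 = {a, b, e, g}  B4 = {a, b, d, e}  B5 = {a, b, c, e}
Tree: B1–B2, B2–B3, B3–B4, B4–B5
The largest bag has 4 vertices, giving width 3; this decomposition certifies tw(G) ≤ 3. For the lower bound: the 4 vertex sets {e,h}, {b,f}, {a}, {g} are disjoint, each induces a connected subgraph, and every pair is joined by at least one edge of G. Contracting each set to a single vertex therefore yields K_{4} as a minor, and since treewidth is minor-monotone, tw(G) ≥ tw(K_{4}) = 3. Therefore the treewidth is 3.

3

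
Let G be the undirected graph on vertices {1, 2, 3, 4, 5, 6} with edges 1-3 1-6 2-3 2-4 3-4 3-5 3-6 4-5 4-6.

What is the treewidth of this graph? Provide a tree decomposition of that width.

Treewidth 2.
One such decomposition:
Bags: B1 = {3, 4, 5}  B2 = {2, 3, 4}  B3 = {3, 4, 6}  B4 = {1, 3, 6}
Tree: B1–B2, B2–B3, B3–B4

The largest bag has 3 vertices, giving width 2; this decomposition certifies tw(G) ≤ 2. For the lower bound, the 3 vertices {1, 3, 6} are pairwise adjacent, and any tree decomposition puts a clique entirely inside one bag — forcing width ≥ 2. Hence tw(G) = 2 exactly.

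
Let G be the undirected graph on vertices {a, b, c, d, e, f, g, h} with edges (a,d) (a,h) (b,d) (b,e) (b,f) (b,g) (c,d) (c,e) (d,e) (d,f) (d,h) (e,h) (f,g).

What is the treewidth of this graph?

2

A width-2 tree decomposition is:
Bags: B1 = {b, d, e}  B2 = {d, e, h}  B3 = {a, d, h}  B4 = {c, d, e}  B5 = {b, d, f}  B6 = {b, f, g}
Tree: B1–B2, B2–B3, B1–B4, B1–B5, B5–B6
The largest bag has 3 vertices, giving width 2; this decomposition certifies tw(G) ≤ 2. Conversely, {a, d, h} is a clique of size 3, and the vertices of any clique must share a bag in every tree decomposition; so some bag has ≥ 3 vertices and tw(G) ≥ 2. Therefore the treewidth is 2.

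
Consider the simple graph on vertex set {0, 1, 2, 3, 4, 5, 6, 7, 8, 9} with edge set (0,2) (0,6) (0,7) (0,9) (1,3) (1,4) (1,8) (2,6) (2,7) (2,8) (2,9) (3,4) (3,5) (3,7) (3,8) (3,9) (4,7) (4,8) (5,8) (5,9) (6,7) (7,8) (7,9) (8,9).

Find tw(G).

A width-3 tree decomposition is:
Bags: B1 = {3, 4, 7, 8}  B2 = {3, 7, 8, 9}  B3 = {2, 7, 8, 9}  B4 = {1, 3, 4, 8}  B5 = {3, 5, 8, 9}  B6 = {0, 2, 7, 9}  B7 = {0, 2, 6, 7}
Tree: B1–B2, B2–B3, B1–B4, B2–B5, B3–B6, B6–B7
Every bag has size at most 4, so the width is 4 − 1 = 3 and tw(G) ≤ 3. For the lower bound, the 4 vertices {1, 3, 4, 8} are pairwise adjacent, and any tree decomposition puts a clique entirely inside one bag — forcing width ≥ 3. Combining the bounds, tw(G) = 3.

3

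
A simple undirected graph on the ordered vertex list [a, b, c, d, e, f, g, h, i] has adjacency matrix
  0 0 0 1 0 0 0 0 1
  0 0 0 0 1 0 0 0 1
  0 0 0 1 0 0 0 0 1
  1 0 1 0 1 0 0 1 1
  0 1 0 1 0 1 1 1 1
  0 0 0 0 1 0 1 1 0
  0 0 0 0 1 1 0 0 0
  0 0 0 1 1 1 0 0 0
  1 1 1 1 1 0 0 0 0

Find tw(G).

2

A width-2 tree decomposition is:
Bags: B1 = {d, e, h}  B2 = {d, e, i}  B3 = {e, f, h}  B4 = {a, d, i}  B5 = {b, e, i}  B6 = {c, d, i}  B7 = {e, f, g}
Tree: B1–B2, B1–B3, B2–B4, B2–B5, B4–B6, B3–B7
Every bag has size at most 3, so the width is 3 − 1 = 2 and tw(G) ≤ 2. On the other hand G contains the 3-clique {d, e, h}. A clique must lie in a single bag of any decomposition, so no decomposition can have width below 2. The upper and lower bounds meet at 2, so that is the treewidth.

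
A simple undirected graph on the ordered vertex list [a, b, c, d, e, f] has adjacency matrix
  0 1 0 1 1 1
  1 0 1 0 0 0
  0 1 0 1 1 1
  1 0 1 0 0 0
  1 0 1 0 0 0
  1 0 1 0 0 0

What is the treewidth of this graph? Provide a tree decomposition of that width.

The largest bag has 3 vertices, giving width 2; this decomposition certifies tw(G) ≤ 2. Since a–d–c–e–a is a cycle in G, G is not acyclic. Forests are exactly the graphs of treewidth ≤ 1, so tw(G) ≥ 2. Hence tw(G) = 2 exactly.

Treewidth 2.
One such decomposition:
Bags: B1 = {a, c, d}  B2 = {a, c, e}  B3 = {a, c, f}  B4 = {a, b, c}
Tree: B1–B2, B2–B3, B3–B4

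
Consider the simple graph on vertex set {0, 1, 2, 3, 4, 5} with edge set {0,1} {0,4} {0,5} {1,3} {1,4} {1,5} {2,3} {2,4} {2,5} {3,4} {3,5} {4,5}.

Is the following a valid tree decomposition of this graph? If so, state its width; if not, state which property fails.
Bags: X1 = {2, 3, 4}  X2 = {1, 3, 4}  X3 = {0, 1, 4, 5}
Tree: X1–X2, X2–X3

A tree decomposition must satisfy three properties: every vertex lies in some bag; for every edge, both endpoints lie together in some bag; and for every vertex, the bags containing it form a connected subtree. Here edge (2,5) lies in no bag, so the decomposition is invalid.

No — edge (2,5) lies in no bag.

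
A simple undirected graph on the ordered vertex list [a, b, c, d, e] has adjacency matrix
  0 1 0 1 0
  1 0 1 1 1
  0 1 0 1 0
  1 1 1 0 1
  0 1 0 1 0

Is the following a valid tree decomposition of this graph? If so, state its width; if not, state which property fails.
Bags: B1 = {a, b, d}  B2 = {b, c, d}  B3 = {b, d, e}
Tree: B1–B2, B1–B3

Every vertex of G appears in some bag (union = {a, b, c, d, e}); every edge is covered by a bag; and for each vertex v the set of bags containing v is connected in the bag tree. The decomposition is therefore valid. The largest bag has 3 vertices, so the width is 2.

Yes; width 2.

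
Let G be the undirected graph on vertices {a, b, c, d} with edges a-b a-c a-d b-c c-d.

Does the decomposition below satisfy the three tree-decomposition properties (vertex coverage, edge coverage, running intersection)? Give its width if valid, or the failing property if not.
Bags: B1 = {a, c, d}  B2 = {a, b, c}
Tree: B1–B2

Every vertex of G appears in some bag (union = {a, b, c, d}); every edge is covered by a bag; and for each vertex v the set of bags containing v is connected in the bag tree. The decomposition is therefore valid. The largest bag has 3 vertices, so the width is 2.

Yes; width 2.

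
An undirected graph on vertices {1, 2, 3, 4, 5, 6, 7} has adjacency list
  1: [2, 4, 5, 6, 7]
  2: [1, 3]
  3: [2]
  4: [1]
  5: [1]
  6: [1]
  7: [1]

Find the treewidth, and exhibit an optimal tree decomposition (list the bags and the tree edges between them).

Treewidth 1.
One optimal decomposition is:
Bags: B1 = {1, 2}  B2 = {1, 5}  B3 = {1, 7}  B4 = {1, 4}  B5 = {2, 3}  B6 = {1, 6}
Tree: B1–B2, B2–B3, B2–B4, B1–B5, B2–B6

Every bag has size at most 2, so the width is 2 − 1 = 1 and tw(G) ≤ 1. G has an edge, so its treewidth is at least 1. The upper and lower bounds meet at 1, so that is the treewidth.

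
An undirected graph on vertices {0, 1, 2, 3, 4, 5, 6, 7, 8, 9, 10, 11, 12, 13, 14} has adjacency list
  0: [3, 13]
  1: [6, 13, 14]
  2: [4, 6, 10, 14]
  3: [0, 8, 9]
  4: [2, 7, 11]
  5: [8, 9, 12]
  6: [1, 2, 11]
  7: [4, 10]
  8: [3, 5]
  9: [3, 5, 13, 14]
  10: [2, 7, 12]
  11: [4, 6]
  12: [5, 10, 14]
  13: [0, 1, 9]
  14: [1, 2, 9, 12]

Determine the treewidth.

A width-3 tree decomposition is:
Bags: B1 = {0, 3, 8, 13}  B2 = {3, 8, 9, 13}  B3 = {5, 8, 9, 13}  B4 = {1, 5, 9, 13}  B5 = {1, 5, 9, 14}  B6 = {1, 5, 12, 14}  B7 = {1, 6, 12, 14}  B8 = {2, 6, 12, 14}  B9 = {2, 6, 10, 12}  B10 = {2, 6, 10, 11}  B11 = {2, 4, 10, 11}  B12 = {4, 7, 10, 11}
Tree: B1–B2, B2–B3, B3–B4, B4–B5, B5–B6, B6–B7, B7–B8, B8–B9, B9–B10, B10–B11, B11–B12
Each bag holds 4 vertices, so the decomposition has width 3, which upper-bounds the treewidth. For the lower bound: the 4 vertex sets {0,3,8}, {13}, {9}, {1,5,12,14} are disjoint, each induces a connected subgraph, and every pair is joined by at least one edge of G. Contracting each set to a single vertex therefore yields K_{4} as a minor, and since treewidth is minor-monotone, tw(G) ≥ tw(K_{4}) = 3. Hence tw(G) = 3 exactly.

3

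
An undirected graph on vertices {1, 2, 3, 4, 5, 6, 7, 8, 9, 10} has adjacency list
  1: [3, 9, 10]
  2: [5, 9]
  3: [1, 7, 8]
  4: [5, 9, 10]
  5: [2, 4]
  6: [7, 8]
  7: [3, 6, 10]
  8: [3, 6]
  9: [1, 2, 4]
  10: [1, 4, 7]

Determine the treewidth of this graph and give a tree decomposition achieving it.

The largest bag has 3 vertices, giving width 2; this decomposition certifies tw(G) ≤ 2. Since 6–8–3–7–6 is a cycle in G, G is not acyclic. Forests are exactly the graphs of treewidth ≤ 1, so tw(G) ≥ 2. The upper and lower bounds meet at 2, so that is the treewidth.

Treewidth 2.
Bags: B1 = {6, 7, 8}  B2 = {3, 7, 8}  B3 = {3, 7, 10}  B4 = {1, 3, 10}  B5 = {1, 4, 10}  B6 = {1, 4, 9}  B7 = {4, 5, 9}  B8 = {2, 5, 9}
Tree: B1–B2, B2–B3, B3–B4, B4–B5, B5–B6, B6–B7, B7–B8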